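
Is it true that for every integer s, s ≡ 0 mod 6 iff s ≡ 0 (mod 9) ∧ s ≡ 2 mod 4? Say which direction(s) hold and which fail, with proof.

(⇒) This fails: s = 0 gives 0 ≡ 0 (mod 6) but 0 ≡ 0 (mod 4), so the conjunction on the right does not hold.

(⇐) Conversely, if s ≡ 0 (mod 9) and s ≡ 2 (mod 4), then by the Chinese remainder theorem s ≡ 18 (mod 36). Since 18 ≡ 0 (mod 6) and 6 ∣ 36, we get s ≡ 0 (mod 6).

Only the reverse direction holds.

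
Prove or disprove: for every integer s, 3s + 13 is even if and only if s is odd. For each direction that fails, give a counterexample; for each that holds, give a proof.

(⇒) Suppose 3s + 13 is even. Since 3 is odd, 3s and s have the same parity, so 3s + 13 ≡ s + 13 (mod 2). As 13 is odd, 3s + 13 is even exactly when s is odd. Thus s is odd.

(⇐) Conversely, suppose s is odd; write s = 2j + 1. Then 3s + 13 = 3·(2j + 1) + 13 = 2·3j + 16, which is even.

Both directions hold.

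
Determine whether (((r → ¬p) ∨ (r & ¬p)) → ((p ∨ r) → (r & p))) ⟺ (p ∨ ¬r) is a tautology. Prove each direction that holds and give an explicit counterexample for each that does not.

(⇒) Assume the antecedent. If p is true, p ∨ ¬r reduces to true regardless of the other variables. If p is false, the antecedent forces (p = F, r = F), and p ∨ ¬r holds there. Either way p ∨ ¬r holds.

(⇐) This fails. Under p = T, r = F, the left side is false but the right side is true.

(⇒) holds; (⇐) fails.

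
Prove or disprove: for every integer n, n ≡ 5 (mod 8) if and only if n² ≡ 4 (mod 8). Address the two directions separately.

Both directions fail.

[⇒] This fails: take n = 5. Then 5 ≡ 5 (mod 8), but 5² = 25 ≡ 1 (mod 8), not 4.

[⇐] This fails: take n = 2. Then 2² = 4 ≡ 4 (mod 8), yet 2 ≡ 2 (mod 8), not 5.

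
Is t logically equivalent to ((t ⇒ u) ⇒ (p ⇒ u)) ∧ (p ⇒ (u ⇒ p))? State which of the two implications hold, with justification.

(⇒) Assume the antecedent. If t is true, the consequent reduces to true regardless of the other variables. If t is false, the antecedent cannot hold. Either way the consequent holds.

(⇐) This fails. Under t = F, p = F, u = F, the left side is false but the right side is true.

(⇒) holds; (⇐) fails.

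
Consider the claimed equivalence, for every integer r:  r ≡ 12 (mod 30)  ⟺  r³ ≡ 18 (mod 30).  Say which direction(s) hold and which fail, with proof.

Both implications hold.

(⟹) Suppose r ≡ 12 (mod 30). Write r = 30j + 12. Then (30j + 12)³ = 27000j³ + 32400j² + 12960j + 1728 = 30(900j³ + 1080j² + 432j + 57) + 18, so r³ ≡ 18 (mod 30).

(⟸) Conversely, suppose r³ ≡ 18 (mod 30). The only residue r in {0, …, 29} with r³ ≡ 18 (mod 30) is r = 12, so r ≡ 12 (mod 30).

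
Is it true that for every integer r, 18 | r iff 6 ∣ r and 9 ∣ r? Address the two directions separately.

(⟸) Suppose 6 ∣ r and 9 ∣ r. Any common multiple of 6 and 9 is a multiple of their lcm; here lcm(6, 9) = 6·9/gcd(6, 9) = 54/3 = 18, so 18 ∣ r.

(⟹) If 18 ∣ r, write r = 18q. Since 18 = 3·6, r = 6·(3q), so 6 ∣ r; and since 18 = 2·9, r = 9·(2q), so 9 ∣ r.

Both directions hold.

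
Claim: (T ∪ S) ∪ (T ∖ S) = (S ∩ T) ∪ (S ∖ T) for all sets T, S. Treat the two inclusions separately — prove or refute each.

The sets are not equal: only the reverse inclusion holds.

Reverse inclusion. Let x ∈ (S ∩ T) ∪ (S ∖ T). Then either x ∈ S and x ∉ T; or x ∈ T ∩ S. In each case x ∈ (T ∪ S) ∪ (T ∖ S), so (S ∩ T) ∪ (S ∖ T) ⊆ (T ∪ S) ∪ (T ∖ S).

Forward inclusion. This inclusion fails. Take T = {1}, S = ∅; then 1 ∈ (T ∪ S) ∪ (T ∖ S) but 1 ∉ (S ∩ T) ∪ (S ∖ T).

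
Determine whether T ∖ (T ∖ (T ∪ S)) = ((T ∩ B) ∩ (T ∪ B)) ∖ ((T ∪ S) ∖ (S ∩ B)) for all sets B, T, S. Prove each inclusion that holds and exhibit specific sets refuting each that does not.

Only the reverse inclusion holds.

Forward inclusion. This inclusion fails. Take B = ∅, T = {1}, S = ∅; then 1 ∈ T ∖ (T ∖ (T ∪ S)) but 1 ∉ ((T ∩ B) ∩ (T ∪ B)) ∖ ((T ∪ S) ∖ (S ∩ B)).

Reverse inclusion. Let x ∈ ((T ∩ B) ∩ (T ∪ B)) ∖ ((T ∪ S) ∖ (S ∩ B)). Then x ∈ B ∩ T ∩ S, from which x ∈ T ∖ (T ∖ (T ∪ S)).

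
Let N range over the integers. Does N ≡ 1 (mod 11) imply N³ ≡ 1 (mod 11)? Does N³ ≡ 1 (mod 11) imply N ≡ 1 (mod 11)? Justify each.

The biconditional holds.

(⇐) For the converse, argue contrapositively. If N ≢ 1 (mod 11), then N is congruent to one of 0, 2, 3, 4, 5, 6, 7, 8, 9, 10 modulo 11, and these give N³ ≡ 0, 8, 5, 9, 4, 7, 2, 6, 3, 10 respectively — never 1.

(⇒) Suppose N ≡ 1 (mod 11). Write N = 11j + 1. Then (11j + 1)³ = 1331j³ + 363j² + 33j + 1 = 11(121j³ + 33j² + 3j) + 1, so N³ ≡ 1 (mod 11).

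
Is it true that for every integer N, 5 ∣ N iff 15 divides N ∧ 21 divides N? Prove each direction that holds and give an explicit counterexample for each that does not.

[⇒] This fails: take N = 5. Certainly 5 ∣ 5, but 15 ∤ 5.

[⇐] Suppose 15 ∣ N and 21 ∣ N. Any common multiple of 15 and 21 is a multiple of their lcm; here lcm(15, 21) = 15·21/gcd(15, 21) = 315/3 = 105, so 105 ∣ N. Since 5 ∣ 105, it follows that 5 ∣ N.

Only the converse holds.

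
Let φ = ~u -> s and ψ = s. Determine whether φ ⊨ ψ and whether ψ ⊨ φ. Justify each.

Not equivalent: only (⇐) holds.

(⇒) This fails. Under s = F, u = T, the left side is true but the right side is false.

(⇐) Assume the antecedent. If s is true, ~u -> s reduces to true regardless of the other variables. If s is false, the antecedent cannot hold. Either way ~u -> s holds.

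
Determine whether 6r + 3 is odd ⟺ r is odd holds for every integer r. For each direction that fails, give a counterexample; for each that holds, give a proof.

(⟸) Suppose r is odd. Since 6 is even, 6r is even for every r, so 6r + 3 has the same parity as 3, which is odd. Hence 6r + 3 is odd.

(⟹) This fails: take r = 2. Then 6r + 3 = 15, which is odd, yet r = 2 is even, not odd.

The forward direction fails; the converse holds.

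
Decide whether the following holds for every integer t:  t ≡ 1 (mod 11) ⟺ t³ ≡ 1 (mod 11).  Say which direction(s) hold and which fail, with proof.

Forward direction. Suppose t ≡ 1 (mod 11). Write t = 11j + 1. Then (11j + 1)³ = 1331j³ + 363j² + 33j + 1 = 11(121j³ + 33j² + 3j) + 1, so t³ ≡ 1 (mod 11).

Converse. Suppose t³ ≡ 1 (mod 11). The only residue r in {0, …, 10} with r³ ≡ 1 (mod 11) is r = 1, so t ≡ 1 (mod 11).

The biconditional holds.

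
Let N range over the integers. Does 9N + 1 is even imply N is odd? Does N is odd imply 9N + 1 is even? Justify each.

(⟸) Suppose N is odd; write N = 2j + 1. Then 9N + 1 = 9·(2j + 1) + 1 = 2·9j + 10, which is even.

(⟹) Suppose 9N + 1 is even. Since 9 is odd, 9N and N have the same parity, so 9N + 1 ≡ N + 1 (mod 2). As 1 is odd, 9N + 1 is even exactly when N is odd. Thus N is odd.

Both implications hold.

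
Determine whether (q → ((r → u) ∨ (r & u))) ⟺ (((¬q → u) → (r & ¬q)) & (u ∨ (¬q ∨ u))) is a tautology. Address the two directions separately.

Not equivalent: only (⇐) holds.

(→) This fails. Under q = T, r = F, u = F, the left side is true but the right side is false.

(←) Assume the antecedent. If q is true, the antecedent cannot hold. If q is false, q → ((r → u) ∨ (r & u)) reduces to true regardless of the other variables. Either way q → ((r → u) ∨ (r & u)) holds.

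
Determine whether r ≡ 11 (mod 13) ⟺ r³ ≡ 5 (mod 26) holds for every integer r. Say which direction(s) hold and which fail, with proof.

(⟹) This fails: take r = 24. Then 24 ≡ 11 (mod 13), but 24³ = 13824 ≡ 18 (mod 26), not 5.

(⟸) This fails: take r = 7. Then 7³ = 343 ≡ 5 (mod 26), yet 7 ≡ 7 (mod 13), not 11.

Both directions fail.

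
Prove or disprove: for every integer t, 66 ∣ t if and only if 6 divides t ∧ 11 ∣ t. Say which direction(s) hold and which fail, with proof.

The biconditional holds.

Forward direction. If 66 ∣ t, write t = 66q. Since 66 = 11·6, t = 6·(11q), so 6 ∣ t; and since 66 = 6·11, t = 11·(6q), so 11 ∣ t.

Converse. Suppose 6 ∣ t and 11 ∣ t. Any common multiple of 6 and 11 is a multiple of their lcm; here gcd(6, 11) = 1, so lcm(6, 11) = 6·11 = 66, so 66 ∣ t.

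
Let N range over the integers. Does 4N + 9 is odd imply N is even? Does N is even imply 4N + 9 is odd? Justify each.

(⟹) This fails: take N = 1. Then 4N + 9 = 13, which is odd, yet N = 1 is odd, not even.

(⟸) Suppose N is even. Since 4 is even, 4N is even for every N, so 4N + 9 has the same parity as 9, which is odd. Hence 4N + 9 is odd.

Not equivalent: only (⇐) holds.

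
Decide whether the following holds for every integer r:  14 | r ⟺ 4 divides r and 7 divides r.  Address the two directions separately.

(⟹) This fails: take r = 14. Certainly 14 ∣ 14, but 4 ∤ 14.

(⟸) Suppose 4 ∣ r and 7 ∣ r. Any common multiple of 4 and 7 is a multiple of their lcm; here gcd(4, 7) = 1, so lcm(4, 7) = 4·7 = 28, so 28 ∣ r. Since 14 ∣ 28, it follows that 14 ∣ r.

Only the reverse direction holds.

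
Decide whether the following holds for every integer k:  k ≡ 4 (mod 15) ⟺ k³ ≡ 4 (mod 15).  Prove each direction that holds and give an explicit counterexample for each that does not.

(⟹) Suppose k ≡ 4 (mod 15). Write k = 15j + 4. Then (15j + 4)³ = 3375j³ + 2700j² + 720j + 64 = 15(225j³ + 180j² + 48j + 4) + 4, so k³ ≡ 4 (mod 15).

(⟸) Conversely, suppose k³ ≡ 4 (mod 15). The only residue r in {0, …, 14} with r³ ≡ 4 (mod 15) is r = 4, so k ≡ 4 (mod 15).

Both directions hold.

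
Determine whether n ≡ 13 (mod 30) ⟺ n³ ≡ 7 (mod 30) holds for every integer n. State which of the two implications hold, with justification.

Both implications hold.

(⇒) Suppose n ≡ 13 (mod 30). Write n = 30j + 13. Then (30j + 13)³ = 27000j³ + 35100j² + 15210j + 2197 = 30(900j³ + 1170j² + 507j + 73) + 7, so n³ ≡ 7 (mod 30).

(⇐) Conversely, suppose n³ ≡ 7 (mod 30). The only residue r in {0, …, 29} with r³ ≡ 7 (mod 30) is r = 13, so n ≡ 13 (mod 30).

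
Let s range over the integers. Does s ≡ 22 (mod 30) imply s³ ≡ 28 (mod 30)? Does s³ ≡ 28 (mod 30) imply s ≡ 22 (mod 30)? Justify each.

(⇒) Suppose s ≡ 22 (mod 30). Write s = 30j + 22. Then (30j + 22)³ = 27000j³ + 59400j² + 43560j + 10648 = 30(900j³ + 1980j² + 1452j + 354) + 28, so s³ ≡ 28 (mod 30).

(⇐) Conversely, suppose s³ ≡ 28 (mod 30). The only residue r in {0, …, 29} with r³ ≡ 28 (mod 30) is r = 22, so s ≡ 22 (mod 30).

The biconditional holds.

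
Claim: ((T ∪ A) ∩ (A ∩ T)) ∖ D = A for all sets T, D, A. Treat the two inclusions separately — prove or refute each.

(⊆) holds; (⊇) fails.

(⊆) Let x ∈ ((T ∪ A) ∩ (A ∩ T)) ∖ D. Then x ∈ T ∩ A and x ∉ D, from which x ∈ A.

(⊇) This inclusion fails. Take T = ∅, D = ∅, A = {1}; then 1 ∈ A but 1 ∉ ((T ∪ A) ∩ (A ∩ T)) ∖ D.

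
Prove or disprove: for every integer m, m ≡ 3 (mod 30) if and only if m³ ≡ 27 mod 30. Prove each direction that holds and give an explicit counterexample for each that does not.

Both implications hold.

(⇐) Suppose m³ ≡ 27 (mod 30). The only residue r in {0, …, 29} with r³ ≡ 27 (mod 30) is r = 3, so m ≡ 3 (mod 30).

(⇒) Suppose m ≡ 3 (mod 30). Write m = 30j + 3. Then (30j + 3)³ = 27000j³ + 8100j² + 810j + 27 = 30(900j³ + 270j² + 27j) + 27, so m³ ≡ 27 (mod 30).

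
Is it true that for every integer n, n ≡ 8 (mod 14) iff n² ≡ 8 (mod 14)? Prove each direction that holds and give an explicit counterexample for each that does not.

[⇐] This fails: take n = 6. Then 6² = 36 ≡ 8 (mod 14), yet 6 ≡ 6 (mod 14), not 8.

[⇒] Suppose n ≡ 8 (mod 14). Write n = 14j + 8. Then (14j + 8)² = 196j² + 224j + 64 = 14(14j² + 16j + 4) + 8, so n² ≡ 8 (mod 14).

(⇒) holds; (⇐) fails.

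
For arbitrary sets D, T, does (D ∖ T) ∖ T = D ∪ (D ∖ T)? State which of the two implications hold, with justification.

Only the forward inclusion holds.

(⊇) This inclusion fails. Take D = {1}, T = {1}; then 1 ∈ D ∪ (D ∖ T) but 1 ∉ (D ∖ T) ∖ T.

(⊆) Let x ∈ (D ∖ T) ∖ T. Then x ∈ D and x ∉ T, from which x ∈ D ∪ (D ∖ T).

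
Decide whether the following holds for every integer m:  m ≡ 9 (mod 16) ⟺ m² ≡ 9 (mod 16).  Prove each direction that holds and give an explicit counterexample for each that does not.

[⇒] This fails: take m = 9. Then 9 ≡ 9 (mod 16), but 9² = 81 ≡ 1 (mod 16), not 9.

[⇐] This fails: take m = 3. Then 3² = 9 ≡ 9 (mod 16), yet 3 ≡ 3 (mod 16), not 9.

Neither implication holds.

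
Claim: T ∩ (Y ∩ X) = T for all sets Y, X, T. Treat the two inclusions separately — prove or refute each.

(⊆) holds; (⊇) fails.

Forward inclusion. Let x ∈ T ∩ (Y ∩ X). Then x ∈ Y ∩ X ∩ T, from which x ∈ T.

Reverse inclusion. This inclusion fails. Take Y = ∅, X = ∅, T = {1}; then 1 ∈ T but 1 ∉ T ∩ (Y ∩ X).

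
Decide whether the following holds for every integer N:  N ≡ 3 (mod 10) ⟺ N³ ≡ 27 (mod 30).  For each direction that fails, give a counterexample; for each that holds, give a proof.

(⟹) This fails: take N = 13. Then 13 ≡ 3 (mod 10), but 13³ = 2197 ≡ 7 (mod 30), not 27.

(⟸) Conversely, the residues r modulo 30 with r³ ≡ 27 (mod 30) are exactly {3}, and each is ≡ 3 (mod 10).

Not equivalent: only (⇐) holds.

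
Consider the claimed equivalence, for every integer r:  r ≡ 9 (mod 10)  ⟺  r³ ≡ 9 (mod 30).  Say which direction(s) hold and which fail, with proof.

Only the reverse direction holds.

Forward direction. This fails: take r = 19. Then 19 ≡ 9 (mod 10), but 19³ = 6859 ≡ 19 (mod 30), not 9.

Converse. The residues r modulo 30 with r³ ≡ 9 (mod 30) are exactly {9}, and each is ≡ 9 (mod 10).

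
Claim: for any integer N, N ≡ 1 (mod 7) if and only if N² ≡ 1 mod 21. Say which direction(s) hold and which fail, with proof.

(⇒) fails and (⇐) fails.

(⟹) This fails: take N = 15. Then 15 ≡ 1 (mod 7), but 15² = 225 ≡ 15 (mod 21), not 1.

(⟸) This fails: take N = 13. Then 13² = 169 ≡ 1 (mod 21), yet 13 ≡ 6 (mod 7), not 1.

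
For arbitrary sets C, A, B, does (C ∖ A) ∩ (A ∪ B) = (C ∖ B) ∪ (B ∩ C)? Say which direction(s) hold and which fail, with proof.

(⊇) This inclusion fails. Take C = {1}, A = ∅, B = ∅; then 1 ∈ (C ∖ B) ∪ (B ∩ C) but 1 ∉ (C ∖ A) ∩ (A ∪ B).

(⊆) Let x ∈ (C ∖ A) ∩ (A ∪ B). Then x ∈ C ∩ B and x ∉ A, from which x ∈ (C ∖ B) ∪ (B ∩ C).

Only the forward inclusion holds.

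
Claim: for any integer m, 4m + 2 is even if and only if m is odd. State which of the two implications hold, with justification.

(⟸) Suppose m is odd. Since 4 is even, 4m is even for every m, so 4m + 2 has the same parity as 2, which is even. Hence 4m + 2 is even.

(⟹) This fails: take m = 6. Then 4m + 2 = 26, which is even, yet m = 6 is even, not odd.

Only the reverse direction holds.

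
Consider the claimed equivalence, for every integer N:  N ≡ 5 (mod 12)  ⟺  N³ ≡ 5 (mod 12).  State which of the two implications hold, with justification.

Both directions hold; the statement is true.

(→) Suppose N ≡ 5 (mod 12). Write N = 12j + 5. Then (12j + 5)³ = 1728j³ + 2160j² + 900j + 125 = 12(144j³ + 180j² + 75j + 10) + 5, so N³ ≡ 5 (mod 12).

(←) Conversely, suppose N³ ≡ 5 (mod 12). The only residue r in {0, …, 11} with r³ ≡ 5 (mod 12) is r = 5, so N ≡ 5 (mod 12).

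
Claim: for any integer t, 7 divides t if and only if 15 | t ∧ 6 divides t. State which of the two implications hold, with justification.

Both directions fail.

(⟹) This fails: take t = 7. Certainly 7 ∣ 7, but 15 ∤ 7.

(⟸) This fails: take t = 30. Both 15 ∣ 30 and 6 ∣ 30, yet 30 is not a multiple of 7 (since 30 = 4·7 + 2), so 7 ∤ 30.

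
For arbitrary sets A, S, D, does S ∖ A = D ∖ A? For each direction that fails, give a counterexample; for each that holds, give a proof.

Both inclusions fail.

(⊆) This inclusion fails. Take A = ∅, S = {1}, D = ∅; then 1 ∈ S ∖ A but 1 ∉ D ∖ A.

(⊇) This inclusion fails. Take A = ∅, S = ∅, D = {1}; then 1 ∈ D ∖ A but 1 ∉ S ∖ A.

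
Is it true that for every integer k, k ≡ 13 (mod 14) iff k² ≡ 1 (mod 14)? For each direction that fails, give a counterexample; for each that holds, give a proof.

(⟹) Suppose k ≡ 13 (mod 14). Write k = 14j + 13. Then (14j + 13)² = 196j² + 364j + 169 = 14(14j² + 26j + 12) + 1, so k² ≡ 1 (mod 14).

(⟸) This fails: take k = 1. Then 1² = 1 ≡ 1 (mod 14), yet 1 ≡ 1 (mod 14), not 13.

Not equivalent: only (⇒) holds.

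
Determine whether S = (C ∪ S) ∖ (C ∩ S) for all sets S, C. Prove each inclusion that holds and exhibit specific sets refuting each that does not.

Forward inclusion. This inclusion fails. Take S = {1}, C = {1}; then 1 ∈ S but 1 ∉ (C ∪ S) ∖ (C ∩ S).

Reverse inclusion. This inclusion fails. Take S = ∅, C = {1}; then 1 ∈ (C ∪ S) ∖ (C ∩ S) but 1 ∉ S.

(⊆) fails and (⊇) fails.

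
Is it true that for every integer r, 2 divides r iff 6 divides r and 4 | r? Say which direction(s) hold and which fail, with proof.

(⇐) Suppose 6 ∣ r and 4 ∣ r. Any common multiple of 6 and 4 is a multiple of their lcm; here lcm(6, 4) = 6·4/gcd(6, 4) = 24/2 = 12, so 12 ∣ r. Since 2 ∣ 12, it follows that 2 ∣ r.

(⇒) This fails: take r = 2. Certainly 2 ∣ 2, but 6 ∤ 2.

Not equivalent: only (⇐) holds.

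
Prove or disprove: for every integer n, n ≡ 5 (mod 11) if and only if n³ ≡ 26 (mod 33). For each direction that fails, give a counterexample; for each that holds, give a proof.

[⇐] The residues r modulo 33 with r³ ≡ 26 (mod 33) are exactly {5}, and each is ≡ 5 (mod 11).

[⇒] This fails: take n = 16. Then 16 ≡ 5 (mod 11), but 16³ = 4096 ≡ 4 (mod 33), not 26.

(⇒) fails; (⇐) holds.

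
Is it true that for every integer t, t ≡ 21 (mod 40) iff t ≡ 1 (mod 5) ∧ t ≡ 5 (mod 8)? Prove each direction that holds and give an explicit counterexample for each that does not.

Equivalent; both directions hold.

[⇒] Suppose t ≡ 21 (mod 40); write t = 40j + 21. Since 5 ∣ 40, reducing mod 5 gives t ≡ 21 ≡ 1 (mod 5); since 8 ∣ 40, reducing mod 8 gives t ≡ 21 ≡ 5 (mod 8).

[⇐] Conversely, if t ≡ 1 (mod 5) and t ≡ 5 (mod 8), then by the Chinese remainder theorem t ≡ 21 (mod 40). This is exactly t ≡ 21 (mod 40).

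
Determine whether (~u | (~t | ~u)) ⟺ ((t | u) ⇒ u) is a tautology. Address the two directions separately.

Neither direction holds.

Forward direction. This fails. Under t = T, u = F, the left side is true but the right side is false.

Converse. This fails. Under t = T, u = T, the left side is false but the right side is true.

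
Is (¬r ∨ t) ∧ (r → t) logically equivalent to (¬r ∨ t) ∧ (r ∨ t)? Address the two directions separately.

The forward direction fails; the converse holds.

[⇐] Assume the antecedent. If t is true, (¬r ∨ t) ∧ (r → t) reduces to true regardless of the other variables. If t is false, the antecedent cannot hold. Either way (¬r ∨ t) ∧ (r → t) holds.

[⇒] This fails. Under t = F, r = F, the left side is true but the right side is false.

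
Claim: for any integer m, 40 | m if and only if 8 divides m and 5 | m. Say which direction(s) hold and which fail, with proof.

(⇐) Suppose 8 ∣ m and 5 ∣ m. Any common multiple of 8 and 5 is a multiple of their lcm; here gcd(8, 5) = 1, so lcm(8, 5) = 8·5 = 40, so 40 ∣ m.

(⇒) If 40 ∣ m, write m = 40q. Since 40 = 5·8, m = 8·(5q), so 8 ∣ m; and since 40 = 8·5, m = 5·(8q), so 5 ∣ m.

The biconditional holds.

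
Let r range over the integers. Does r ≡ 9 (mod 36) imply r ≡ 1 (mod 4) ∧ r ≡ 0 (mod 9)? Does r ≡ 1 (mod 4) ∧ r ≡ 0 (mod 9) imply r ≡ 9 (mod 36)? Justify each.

Both directions hold; the statement is true.

(⟸) If r ≡ 1 (mod 4) and r ≡ 0 (mod 9), then by the Chinese remainder theorem r ≡ 9 (mod 36). This is exactly r ≡ 9 (mod 36).

(⟹) Suppose r ≡ 9 (mod 36); write r = 36j + 9. Since 4 ∣ 36, reducing mod 4 gives r ≡ 9 ≡ 1 (mod 4); since 9 ∣ 36, reducing mod 9 gives r ≡ 9 ≡ 0 (mod 9).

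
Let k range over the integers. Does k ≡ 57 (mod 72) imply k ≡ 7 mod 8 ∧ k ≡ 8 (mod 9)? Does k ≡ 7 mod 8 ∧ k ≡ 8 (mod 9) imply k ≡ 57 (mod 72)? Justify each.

(⇒) fails and (⇐) fails.

(→) This fails: k = 57 gives 57 ≡ 57 (mod 72) but 57 ≡ 1 (mod 8), so the conjunction on the right does not hold.

(←) This fails: k = 71 satisfies both congruences on the right (71 ≡ 7 mod 8 and 71 ≡ 8 mod 9) yet 71 ≡ 71 (mod 72), not 57.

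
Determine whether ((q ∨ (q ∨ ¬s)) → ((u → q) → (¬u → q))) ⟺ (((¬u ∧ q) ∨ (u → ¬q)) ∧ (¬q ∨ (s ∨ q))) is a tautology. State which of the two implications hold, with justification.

(→) This fails. Under u = T, s = F, q = T, the left side is true but the right side is false.

(←) This fails. Under u = F, s = F, q = F, the left side is false but the right side is true.

Neither implication holds.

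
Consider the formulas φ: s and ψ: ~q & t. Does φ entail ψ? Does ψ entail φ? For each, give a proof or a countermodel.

(⟹) This fails. Under t = F, s = T, q = F, the left side is true but the right side is false.

(⟸) This fails. Under t = T, s = F, q = F, the left side is false but the right side is true.

(⇒) fails and (⇐) fails.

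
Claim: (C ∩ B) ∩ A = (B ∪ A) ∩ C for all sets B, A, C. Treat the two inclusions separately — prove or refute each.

(⊆) Let x ∈ (C ∩ B) ∩ A. Then x ∈ B ∩ A ∩ C, from which x ∈ (B ∪ A) ∩ C.

(⊇) This inclusion fails. Take B = {1}, A = ∅, C = {1}; then 1 ∈ (B ∪ A) ∩ C but 1 ∉ (C ∩ B) ∩ A.

The sets are not equal: only the forward inclusion holds.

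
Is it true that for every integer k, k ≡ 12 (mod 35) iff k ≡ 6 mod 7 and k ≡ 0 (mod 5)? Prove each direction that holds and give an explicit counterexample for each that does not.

Both directions fail.

[⇒] This fails: k = 12 gives 12 ≡ 12 (mod 35) but 12 ≡ 5 (mod 7), so the conjunction on the right does not hold.

[⇐] This fails: k = 20 satisfies both congruences on the right (20 ≡ 6 mod 7 and 20 ≡ 0 mod 5) yet 20 ≡ 20 (mod 35), not 12.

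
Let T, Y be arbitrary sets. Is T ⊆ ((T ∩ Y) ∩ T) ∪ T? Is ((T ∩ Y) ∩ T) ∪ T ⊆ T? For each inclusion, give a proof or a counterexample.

(⟸) Let x ∈ ((T ∩ Y) ∩ T) ∪ T. Then either x ∈ T and x ∉ Y; or x ∈ T ∩ Y. In each case x ∈ T, so ((T ∩ Y) ∩ T) ∪ T ⊆ T.

(⟹) Let x ∈ T. Then either x ∈ T and x ∉ Y; or x ∈ T ∩ Y. In each case x ∈ ((T ∩ Y) ∩ T) ∪ T, so T ⊆ ((T ∩ Y) ∩ T) ∪ T.

Both inclusions hold; the sets are equal.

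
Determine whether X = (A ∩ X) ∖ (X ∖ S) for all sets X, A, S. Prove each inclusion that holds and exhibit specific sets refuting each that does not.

The sets are not equal: only the reverse inclusion holds.

Forward inclusion. This inclusion fails. Take X = {1}, A = ∅, S = ∅; then 1 ∈ X but 1 ∉ (A ∩ X) ∖ (X ∖ S).

Reverse inclusion. Let x ∈ (A ∩ X) ∖ (X ∖ S). Then x ∈ X ∩ A ∩ S, from which x ∈ X.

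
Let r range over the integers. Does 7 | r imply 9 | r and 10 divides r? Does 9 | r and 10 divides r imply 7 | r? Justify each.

Neither implication holds.

[⇒] This fails: take r = 7. Certainly 7 ∣ 7, but 9 ∤ 7.

[⇐] This fails: take r = 90. Both 9 ∣ 90 and 10 ∣ 90, yet 90 is not a multiple of 7 (since 90 = 12·7 + 6), so 7 ∤ 90.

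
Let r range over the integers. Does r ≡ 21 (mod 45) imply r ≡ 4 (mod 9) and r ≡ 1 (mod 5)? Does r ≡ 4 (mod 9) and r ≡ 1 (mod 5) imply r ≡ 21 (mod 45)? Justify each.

Both directions fail.

(⟹) This fails: r = 21 gives 21 ≡ 21 (mod 45) but 21 ≡ 3 (mod 9), so the conjunction on the right does not hold.

(⟸) This fails: r = 31 satisfies both congruences on the right (31 ≡ 4 mod 9 and 31 ≡ 1 mod 5) yet 31 ≡ 31 (mod 45), not 21.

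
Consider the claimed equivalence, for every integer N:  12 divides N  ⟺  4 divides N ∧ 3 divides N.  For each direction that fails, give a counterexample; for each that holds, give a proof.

Both implications hold.

(⟹) If 12 ∣ N, write N = 12q. Since 12 = 3·4, N = 4·(3q), so 4 ∣ N; and since 12 = 4·3, N = 3·(4q), so 3 ∣ N.

(⟸) Suppose 4 ∣ N and 3 ∣ N. Any common multiple of 4 and 3 is a multiple of their lcm; here gcd(4, 3) = 1, so lcm(4, 3) = 4·3 = 12, so 12 ∣ N.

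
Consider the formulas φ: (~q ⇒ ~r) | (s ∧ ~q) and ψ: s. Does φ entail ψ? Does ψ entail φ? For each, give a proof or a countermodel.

(⇐) Assume the antecedent. If s is true, (~q ⇒ ~r) | (s ∧ ~q) reduces to true regardless of the other variables. If s is false, the antecedent cannot hold. Either way (~q ⇒ ~r) | (s ∧ ~q) holds.

(⇒) This fails. Under s = F, r = F, q = F, the left side is true but the right side is false.

Only the converse holds.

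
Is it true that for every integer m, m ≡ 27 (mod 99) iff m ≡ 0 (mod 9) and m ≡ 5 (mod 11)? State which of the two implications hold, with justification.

[⇒] Suppose m ≡ 27 (mod 99); write m = 99j + 27. Since 9 ∣ 99, reducing mod 9 gives m ≡ 27 ≡ 0 (mod 9); since 11 ∣ 99, reducing mod 11 gives m ≡ 27 ≡ 5 (mod 11).

[⇐] Conversely, if m ≡ 0 (mod 9) and m ≡ 5 (mod 11), then by the Chinese remainder theorem m ≡ 27 (mod 99). This is exactly m ≡ 27 (mod 99).

Equivalent; both directions hold.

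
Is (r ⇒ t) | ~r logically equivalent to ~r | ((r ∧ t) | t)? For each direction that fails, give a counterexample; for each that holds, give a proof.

Equivalent; both directions hold.

[⇒] Assume the antecedent. If r is true, the antecedent forces (r = T, t = T), and ~r | ((r ∧ t) | t) holds there. If r is false, ~r | ((r ∧ t) | t) reduces to true regardless of the other variables. Either way ~r | ((r ∧ t) | t) holds.

[⇐] Assume the antecedent. If r is true, the antecedent forces (r = T, t = T), and (r ⇒ t) | ~r holds there. If r is false, (r ⇒ t) | ~r reduces to true regardless of the other variables. Either way (r ⇒ t) | ~r holds.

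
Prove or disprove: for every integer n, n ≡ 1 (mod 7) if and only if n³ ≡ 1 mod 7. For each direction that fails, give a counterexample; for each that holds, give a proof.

The forward direction holds; the converse fails.

(⟹) Suppose n ≡ 1 (mod 7). Write n = 7j + 1. Then (7j + 1)³ = 343j³ + 147j² + 21j + 1 = 7(49j³ + 21j² + 3j) + 1, so n³ ≡ 1 (mod 7).

(⟸) This fails: take n = 2. Then 2³ = 8 ≡ 1 (mod 7), yet 2 ≡ 2 (mod 7), not 1.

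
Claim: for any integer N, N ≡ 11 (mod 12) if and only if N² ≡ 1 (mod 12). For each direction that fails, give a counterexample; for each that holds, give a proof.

Forward direction. Suppose N ≡ 11 (mod 12). Write N = 12j + 11. Then (12j + 11)² = 144j² + 264j + 121 = 12(12j² + 22j + 10) + 1, so N² ≡ 1 (mod 12).

Converse. This fails: take N = 1. Then 1² = 1 ≡ 1 (mod 12), yet 1 ≡ 1 (mod 12), not 11.

(⇒) holds; (⇐) fails.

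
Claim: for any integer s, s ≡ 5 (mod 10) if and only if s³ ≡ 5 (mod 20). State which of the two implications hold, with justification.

Only the converse holds.

[⇒] This fails: take s = 15. Then 15 ≡ 5 (mod 10), but 15³ = 3375 ≡ 15 (mod 20), not 5.

[⇐] Conversely, the residues r modulo 20 with r³ ≡ 5 (mod 20) are exactly {5}, and each is ≡ 5 (mod 10).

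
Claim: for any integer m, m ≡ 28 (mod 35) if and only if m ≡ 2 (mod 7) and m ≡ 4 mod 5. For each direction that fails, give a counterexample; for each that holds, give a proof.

Forward direction. This fails: m = 28 gives 28 ≡ 28 (mod 35) but 28 ≡ 0 (mod 7), so the conjunction on the right does not hold.

Converse. This fails: m = 9 satisfies both congruences on the right (9 ≡ 2 mod 7 and 9 ≡ 4 mod 5) yet 9 ≡ 9 (mod 35), not 28.

Neither direction holds.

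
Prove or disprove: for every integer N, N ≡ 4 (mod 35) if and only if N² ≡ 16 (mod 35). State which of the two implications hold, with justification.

[⇒] Suppose N ≡ 4 (mod 35). Write N = 35j + 4. Then (35j + 4)² = 1225j² + 280j + 16 = 35(35j² + 8j) + 16, so N² ≡ 16 (mod 35).

[⇐] This fails: take N = 11. Then 11² = 121 ≡ 16 (mod 35), yet 11 ≡ 11 (mod 35), not 4.

The forward direction holds; the converse fails.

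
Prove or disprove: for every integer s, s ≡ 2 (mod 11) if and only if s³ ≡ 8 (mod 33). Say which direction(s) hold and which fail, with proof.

[⇒] This fails: take s = 13. Then 13 ≡ 2 (mod 11), but 13³ = 2197 ≡ 19 (mod 33), not 8.

[⇐] Conversely, the residues r modulo 33 with r³ ≡ 8 (mod 33) are exactly {2}, and each is ≡ 2 (mod 11).

(⇒) fails; (⇐) holds.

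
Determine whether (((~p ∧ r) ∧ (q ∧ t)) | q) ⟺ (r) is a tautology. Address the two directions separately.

Both directions fail.

(⟹) This fails. Under p = F, r = F, t = F, q = T, the left side is true but the right side is false.

(⟸) This fails. Under p = F, r = T, t = F, q = F, the left side is false but the right side is true.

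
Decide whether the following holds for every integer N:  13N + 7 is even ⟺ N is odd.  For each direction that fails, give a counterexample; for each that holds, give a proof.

[⇒] Suppose 13N + 7 is even. Since 13 is odd, 13N and N have the same parity, so 13N + 7 ≡ N + 7 (mod 2). As 7 is odd, 13N + 7 is even exactly when N is odd. Thus N is odd.

[⇐] Conversely, suppose N is odd; write N = 2j + 1. Then 13N + 7 = 13·(2j + 1) + 7 = 2·13j + 20, which is even.

The biconditional holds.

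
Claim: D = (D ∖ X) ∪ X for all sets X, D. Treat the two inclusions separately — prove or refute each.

(⊆) holds; (⊇) fails.

Forward inclusion. Let x ∈ D. Then either x ∈ D and x ∉ X; or x ∈ X ∩ D. In each case x ∈ (D ∖ X) ∪ X, so D ⊆ (D ∖ X) ∪ X.

Reverse inclusion. This inclusion fails. Take X = {1}, D = ∅; then 1 ∈ (D ∖ X) ∪ X but 1 ∉ D.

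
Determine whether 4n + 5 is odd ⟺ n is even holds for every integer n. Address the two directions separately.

(⟹) This fails: take n = 5. Then 4n + 5 = 25, which is odd, yet n = 5 is odd, not even.

(⟸) Suppose n is even. Since 4 is even, 4n is even for every n, so 4n + 5 has the same parity as 5, which is odd. Hence 4n + 5 is odd.

Only the converse holds.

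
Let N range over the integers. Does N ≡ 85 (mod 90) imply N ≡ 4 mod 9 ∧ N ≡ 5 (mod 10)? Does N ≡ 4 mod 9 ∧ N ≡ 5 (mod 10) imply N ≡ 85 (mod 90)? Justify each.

(→) Suppose N ≡ 85 (mod 90); write N = 90j + 85. Since 9 ∣ 90, reducing mod 9 gives N ≡ 85 ≡ 4 (mod 9); since 10 ∣ 90, reducing mod 10 gives N ≡ 85 ≡ 5 (mod 10).

(←) Conversely, if N ≡ 4 (mod 9) and N ≡ 5 (mod 10), then by the Chinese remainder theorem N ≡ 85 (mod 90). This is exactly N ≡ 85 (mod 90).

Both directions hold; the statement is true.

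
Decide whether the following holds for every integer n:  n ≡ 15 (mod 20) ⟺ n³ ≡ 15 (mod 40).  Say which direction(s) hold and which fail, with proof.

(⟸) The residues r modulo 40 with r³ ≡ 15 (mod 40) are exactly {15}, and each is ≡ 15 (mod 20).

(⟹) This fails: take n = 35. Then 35 ≡ 15 (mod 20), but 35³ = 42875 ≡ 35 (mod 40), not 15.

Only the reverse direction holds.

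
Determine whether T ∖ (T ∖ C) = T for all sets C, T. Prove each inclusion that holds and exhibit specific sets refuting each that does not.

The sets are not equal: only the forward inclusion holds.

Reverse inclusion. This inclusion fails. Take C = ∅, T = {1}; then 1 ∈ T but 1 ∉ T ∖ (T ∖ C).

Forward inclusion. Let x ∈ T ∖ (T ∖ C). Then x ∈ C ∩ T, from which x ∈ T.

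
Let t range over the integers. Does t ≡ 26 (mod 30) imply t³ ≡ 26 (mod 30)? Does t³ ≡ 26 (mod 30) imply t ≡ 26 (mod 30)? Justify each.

Both directions hold; the statement is true.

(⟹) Suppose t ≡ 26 (mod 30). Write t = 30j + 26. Then (30j + 26)³ = 27000j³ + 70200j² + 60840j + 17576 = 30(900j³ + 2340j² + 2028j + 585) + 26, so t³ ≡ 26 (mod 30).

(⟸) Conversely, suppose t³ ≡ 26 (mod 30). The only residue r in {0, …, 29} with r³ ≡ 26 (mod 30) is r = 26, so t ≡ 26 (mod 30).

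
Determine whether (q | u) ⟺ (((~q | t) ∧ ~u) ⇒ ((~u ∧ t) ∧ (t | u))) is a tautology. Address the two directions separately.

[⇒] Assume the antecedent. If u is true, the consequent reduces to true regardless of the other variables. If u is false, the antecedent forces (u = F, t = F, q = T) or (u = F, t = T, q = T), and the consequent holds there. Either way the consequent holds.

[⇐] This fails. Under u = F, t = T, q = F, the left side is false but the right side is true.

The forward direction holds; the converse fails.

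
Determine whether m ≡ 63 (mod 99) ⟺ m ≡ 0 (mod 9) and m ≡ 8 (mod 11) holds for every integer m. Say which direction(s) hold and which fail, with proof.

Forward direction. Suppose m ≡ 63 (mod 99); write m = 99j + 63. Since 9 ∣ 99, reducing mod 9 gives m ≡ 63 ≡ 0 (mod 9); since 11 ∣ 99, reducing mod 11 gives m ≡ 63 ≡ 8 (mod 11).

Converse. If m ≡ 0 (mod 9) and m ≡ 8 (mod 11), then by the Chinese remainder theorem m ≡ 63 (mod 99). This is exactly m ≡ 63 (mod 99).

Equivalent; both directions hold.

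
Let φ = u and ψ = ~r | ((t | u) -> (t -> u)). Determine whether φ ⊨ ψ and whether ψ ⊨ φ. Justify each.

(⇒) Assume the antecedent. If u is true, ~r | ((t | u) -> (t -> u)) reduces to true regardless of the other variables. If u is false, the antecedent cannot hold. Either way ~r | ((t | u) -> (t -> u)) holds.

(⇐) This fails. Under u = F, t = F, r = F, the left side is false but the right side is true.

Only the forward direction holds.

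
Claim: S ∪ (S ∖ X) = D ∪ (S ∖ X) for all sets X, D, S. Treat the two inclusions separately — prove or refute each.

(⊆) fails and (⊇) fails.

(⊆) This inclusion fails. Take X = {1}, D = ∅, S = {1}; then 1 ∈ S ∪ (S ∖ X) but 1 ∉ D ∪ (S ∖ X).

(⊇) This inclusion fails. Take X = ∅, D = {1}, S = ∅; then 1 ∈ D ∪ (S ∖ X) but 1 ∉ S ∪ (S ∖ X).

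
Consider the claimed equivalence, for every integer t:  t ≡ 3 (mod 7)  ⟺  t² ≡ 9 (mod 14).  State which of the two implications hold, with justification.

(→) This fails: take t = 10. Then 10 ≡ 3 (mod 7), but 10² = 100 ≡ 2 (mod 14), not 9.

(←) This fails: take t = 11. Then 11² = 121 ≡ 9 (mod 14), yet 11 ≡ 4 (mod 7), not 3.

Both directions fail.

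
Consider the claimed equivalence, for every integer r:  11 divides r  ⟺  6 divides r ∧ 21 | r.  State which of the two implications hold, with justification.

[⇒] This fails: take r = 11. Certainly 11 ∣ 11, but 6 ∤ 11.

[⇐] This fails: take r = 42. Both 6 ∣ 42 and 21 ∣ 42, yet 42 is not a multiple of 11 (since 42 = 3·11 + 9), so 11 ∤ 42.

(⇒) fails and (⇐) fails.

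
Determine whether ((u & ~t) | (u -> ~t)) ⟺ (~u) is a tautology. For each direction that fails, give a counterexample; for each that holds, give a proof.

Only the converse holds.

(⟸) Assume the antecedent. If u is true, the antecedent cannot hold. If u is false, (u & ~t) | (u -> ~t) reduces to true regardless of the other variables. Either way (u & ~t) | (u -> ~t) holds.

(⟹) This fails. Under u = T, t = F, the left side is true but the right side is false.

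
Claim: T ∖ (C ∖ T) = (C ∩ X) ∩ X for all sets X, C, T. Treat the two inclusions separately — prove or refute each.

(⊆) This inclusion fails. Take X = ∅, C = ∅, T = {1}; then 1 ∈ T ∖ (C ∖ T) but 1 ∉ (C ∩ X) ∩ X.

(⊇) This inclusion fails. Take X = {1}, C = {1}, T = ∅; then 1 ∈ (C ∩ X) ∩ X but 1 ∉ T ∖ (C ∖ T).

Both inclusions fail.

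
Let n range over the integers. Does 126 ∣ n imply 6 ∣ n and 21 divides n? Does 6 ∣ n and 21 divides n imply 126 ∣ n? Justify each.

The forward direction holds; the converse fails.

(⇒) If 126 ∣ n, write n = 126q. Since 126 = 21·6, n = 6·(21q), so 6 ∣ n; and since 126 = 6·21, n = 21·(6q), so 21 ∣ n.

(⇐) This fails: take n = 42. Both 6 ∣ 42 and 21 ∣ 42, yet 42 is not a multiple of 126 (since 42 = 0·126 + 42), so 126 ∤ 42.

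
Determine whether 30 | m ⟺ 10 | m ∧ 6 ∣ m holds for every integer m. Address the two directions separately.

[⇒] If 30 ∣ m, write m = 30q. Since 30 = 3·10, m = 10·(3q), so 10 ∣ m; and since 30 = 5·6, m = 6·(5q), so 6 ∣ m.

[⇐] Suppose 10 ∣ m and 6 ∣ m. Any common multiple of 10 and 6 is a multiple of their lcm; here lcm(10, 6) = 10·6/gcd(10, 6) = 60/2 = 30, so 30 ∣ m.

The biconditional holds.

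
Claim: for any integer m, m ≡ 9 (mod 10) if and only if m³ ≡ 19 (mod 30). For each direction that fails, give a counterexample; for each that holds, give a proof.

Converse. The residues r modulo 30 with r³ ≡ 19 (mod 30) are exactly {19}, and each is ≡ 9 (mod 10).

Forward direction. This fails: take m = 9. Then 9 ≡ 9 (mod 10), but 9³ = 729 ≡ 9 (mod 30), not 19.

(⇒) fails; (⇐) holds.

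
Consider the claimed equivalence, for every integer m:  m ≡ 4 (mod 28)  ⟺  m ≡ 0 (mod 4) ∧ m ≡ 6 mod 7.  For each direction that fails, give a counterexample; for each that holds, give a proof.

[⇒] This fails: m = 4 gives 4 ≡ 4 (mod 28) but 4 ≡ 4 (mod 7), so the conjunction on the right does not hold.

[⇐] This fails: m = 20 satisfies both congruences on the right (20 ≡ 0 mod 4 and 20 ≡ 6 mod 7) yet 20 ≡ 20 (mod 28), not 4.

Both directions fail.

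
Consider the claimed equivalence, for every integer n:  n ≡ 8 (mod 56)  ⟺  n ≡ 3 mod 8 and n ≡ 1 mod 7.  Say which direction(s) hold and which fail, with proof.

(→) This fails: n = 8 gives 8 ≡ 8 (mod 56) but 8 ≡ 0 (mod 8), so the conjunction on the right does not hold.

(←) This fails: n = 43 satisfies both congruences on the right (43 ≡ 3 mod 8 and 43 ≡ 1 mod 7) yet 43 ≡ 43 (mod 56), not 8.

(⇒) fails and (⇐) fails.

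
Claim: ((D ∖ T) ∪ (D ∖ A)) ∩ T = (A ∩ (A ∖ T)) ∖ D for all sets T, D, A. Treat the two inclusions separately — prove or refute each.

(⊆) This inclusion fails. Take T = {1}, D = {1}, A = ∅; then 1 ∈ ((D ∖ T) ∪ (D ∖ A)) ∩ T but 1 ∉ (A ∩ (A ∖ T)) ∖ D.

(⊇) This inclusion fails. Take T = ∅, D = ∅, A = {1}; then 1 ∈ (A ∩ (A ∖ T)) ∖ D but 1 ∉ ((D ∖ T) ∪ (D ∖ A)) ∩ T.

Neither inclusion holds.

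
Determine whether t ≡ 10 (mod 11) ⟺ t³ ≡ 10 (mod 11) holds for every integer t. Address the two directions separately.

Both directions hold.

(⇒) Suppose t ≡ 10 (mod 11). Write t = 11j + 10. Then (11j + 10)³ = 1331j³ + 3630j² + 3300j + 1000 = 11(121j³ + 330j² + 300j + 90) + 10, so t³ ≡ 10 (mod 11).

(⇐) For the converse, argue contrapositively. If t ≢ 10 (mod 11), then t is congruent to one of 0, 1, 2, 3, 4, 5, 6, 7, 8, 9 modulo 11, and these give t³ ≡ 0, 1, 8, 5, 9, 4, 7, 2, 6, 3 respectively — never 10.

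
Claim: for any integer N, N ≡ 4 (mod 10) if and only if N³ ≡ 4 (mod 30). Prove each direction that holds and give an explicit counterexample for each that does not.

(→) This fails: take N = 14. Then 14 ≡ 4 (mod 10), but 14³ = 2744 ≡ 14 (mod 30), not 4.

(←) Conversely, the residues r modulo 30 with r³ ≡ 4 (mod 30) are exactly {4}, and each is ≡ 4 (mod 10).

The forward direction fails; the converse holds.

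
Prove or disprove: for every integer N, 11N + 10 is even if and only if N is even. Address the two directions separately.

Both implications hold.

(→) Suppose 11N + 10 is even. Since 11 is odd, 11N and N have the same parity, so 11N + 10 ≡ N + 10 (mod 2). As 10 is even, 11N + 10 is even exactly when N is even. Thus N is even.

(←) Conversely, suppose N is even; write N = 2j. Then 11N + 10 = 11·(2j) + 10 = 2·11j + 10, which is even.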